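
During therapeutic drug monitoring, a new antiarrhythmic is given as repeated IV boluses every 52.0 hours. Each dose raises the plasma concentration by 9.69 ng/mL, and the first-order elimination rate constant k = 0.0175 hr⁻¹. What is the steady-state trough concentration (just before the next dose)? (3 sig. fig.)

6.53 ng/mL

Fraction remaining after one interval: e^(−kτ) = e^(−0.01750 × 52.0) = 0.4025
R = 1 / (1 − 0.4025) = 1.674
Css,max = 9.69 × 1.674 = 16.22 ng/mL
Css,min = Css,max × e^(−kτ) = 16.22 × 0.4025 ≈ 6.53 ng/mL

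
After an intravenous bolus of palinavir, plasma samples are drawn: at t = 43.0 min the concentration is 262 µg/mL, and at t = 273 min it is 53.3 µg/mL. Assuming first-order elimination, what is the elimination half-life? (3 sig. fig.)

k = ln(C₁/C₂) / (t₂ − t₁) = ln(262/53.3) / (273 − 43.0)
  = 1.592 / 230.0 = 0.006924 min⁻¹
t½ = ln 2 / k = ln 2 / 0.006924 ≈ 100 minutes

100 minutes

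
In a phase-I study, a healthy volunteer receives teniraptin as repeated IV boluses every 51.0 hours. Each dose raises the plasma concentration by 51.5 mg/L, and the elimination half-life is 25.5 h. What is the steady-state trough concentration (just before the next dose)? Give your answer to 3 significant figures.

17.2 mg/L

k = ln 2 / 25.5 = 0.02718 h⁻¹
Fraction remaining after one interval: e^(−kτ) = e^(−0.02718 × 51.0) = 0.2500
R = 1 / (1 − 0.2500) = 1.333
Css,max = 51.5 × 1.333 = 68.67 mg/L
Css,min = Css,max × e^(−kτ) = 68.67 × 0.2500 ≈ 17.2 mg/L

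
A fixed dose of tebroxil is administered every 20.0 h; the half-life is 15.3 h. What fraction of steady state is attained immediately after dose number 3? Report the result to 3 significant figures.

0.934

k = ln 2 / 15.3 = 0.04530 h⁻¹
f_n = 1 − e^(−nkτ) = 1 − e^(−3 × 0.04530 × 20.0) = 1 − e^(−2.718) = 1 − 0.06599 ≈ 0.934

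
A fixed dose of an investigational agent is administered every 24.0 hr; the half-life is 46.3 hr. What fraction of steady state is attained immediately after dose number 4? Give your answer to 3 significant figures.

0.762

k = ln 2 / 46.3 = 0.01497 hr⁻¹
f_n = 1 − e^(−nkτ) = 1 − e^(−4 × 0.01497 × 24.0) = 1 − e^(−1.437) = 1 − 0.2376 ≈ 0.762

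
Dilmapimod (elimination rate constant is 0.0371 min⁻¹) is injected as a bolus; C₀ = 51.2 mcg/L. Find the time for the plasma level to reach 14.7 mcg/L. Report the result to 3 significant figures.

C(t) = C₀ e^(−kt)  ⇒  t = ln(C₀/C) / k
t = ln(51.2/14.7) / 0.03710 = 1.248 / 0.03710 ≈ 33.6 minutes

33.6 minutes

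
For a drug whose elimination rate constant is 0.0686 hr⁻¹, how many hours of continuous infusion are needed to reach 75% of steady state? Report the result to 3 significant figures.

f = 1 − e^(−kt)  ⇒  t = −ln(1 − f) / k
t = −ln(1 − 0.75) / 0.06860 = 1.386 / 0.06860 ≈ 20.2 hours

20.2 hours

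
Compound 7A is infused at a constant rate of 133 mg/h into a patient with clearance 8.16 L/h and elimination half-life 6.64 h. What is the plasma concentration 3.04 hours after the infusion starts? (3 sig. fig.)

Css = rate / CL = 133 / 8.16 = 16.30 mg/L
k = ln 2 / 6.64 = 0.1044 h⁻¹
C(t) = Css (1 − e^(−kt)) = 16.30 × (1 − e^(−0.3173)) = 16.30 × 0.2719 ≈ 4.43 mg/L

4.43 mg/L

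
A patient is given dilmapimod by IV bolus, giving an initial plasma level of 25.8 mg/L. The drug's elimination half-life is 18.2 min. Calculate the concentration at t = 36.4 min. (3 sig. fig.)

k = ln 2 / 18.2 = 0.03809 min⁻¹
36.4 min is 2.000 half-lives, so C = 25.8 × (1/2)^2.000 = 25.8 × 0.2500 ≈ 6.45 mg/L

6.45 mg/L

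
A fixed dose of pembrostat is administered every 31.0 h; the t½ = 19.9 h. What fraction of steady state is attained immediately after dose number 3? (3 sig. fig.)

k = ln 2 / 19.9 = 0.03483 h⁻¹
f_n = 1 − e^(−nkτ) = 1 − e^(−3 × 0.03483 × 31.0) = 1 − e^(−3.239) = 1 − 0.03919 ≈ 0.961

0.961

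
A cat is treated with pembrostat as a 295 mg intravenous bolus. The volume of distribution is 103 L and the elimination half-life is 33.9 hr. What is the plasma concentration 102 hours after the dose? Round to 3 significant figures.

C₀ = dose / V = 295 / 103 = 2.864 mg/L
k = ln 2 / 33.9 = 0.02045 hr⁻¹
C(t) = C₀ e^(−kt) = 2.864 × e^(−0.02045 × 102) = 2.864 × e^(−2.086) = 2.864 × 0.1242 ≈ 0.356 mg/L

0.356 mg/L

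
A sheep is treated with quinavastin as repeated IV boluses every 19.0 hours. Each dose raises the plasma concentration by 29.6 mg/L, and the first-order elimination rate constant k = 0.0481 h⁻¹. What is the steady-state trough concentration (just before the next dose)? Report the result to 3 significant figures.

Fraction remaining after one interval: e^(−kτ) = e^(−0.04810 × 19.0) = 0.4010
R = 1 / (1 − 0.4010) = 1.669
Css,max = 29.6 × 1.669 = 49.41 mg/L
Css,min = Css,max × e^(−kτ) = 49.41 × 0.4010 ≈ 19.8 mg/L

19.8 mg/L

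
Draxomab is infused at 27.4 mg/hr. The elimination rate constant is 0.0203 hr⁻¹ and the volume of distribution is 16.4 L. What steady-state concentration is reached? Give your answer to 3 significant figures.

82.3 mg/L

CL = k · V = 0.0203 × 16.4 = 0.3329 L/hr
Css = rate / CL = 27.4 / 0.3329 ≈ 82.3 mg/L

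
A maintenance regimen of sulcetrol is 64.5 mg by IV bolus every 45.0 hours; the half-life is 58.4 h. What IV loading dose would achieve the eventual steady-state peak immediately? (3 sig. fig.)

k = ln 2 / 58.4 = 0.01187 h⁻¹
Accumulation ratio R = 1 / (1 − e^(−kτ)) = 1 / (1 − e^(−0.01187×45.0)) = 1 / (1 − 0.5862) = 2.417
Loading dose = maintenance dose × R = 64.5 × 2.417 ≈ 156 mg

156 mg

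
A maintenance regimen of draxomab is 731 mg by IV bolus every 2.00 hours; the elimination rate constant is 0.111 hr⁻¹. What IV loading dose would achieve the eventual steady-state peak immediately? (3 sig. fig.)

Accumulation ratio R = 1 / (1 − e^(−kτ)) = 1 / (1 − e^(−0.1110×2.00)) = 1 / (1 − 0.8009) = 5.023
Loading dose = maintenance dose × R = 731 × 5.023 ≈ 3670 mg

3670 mg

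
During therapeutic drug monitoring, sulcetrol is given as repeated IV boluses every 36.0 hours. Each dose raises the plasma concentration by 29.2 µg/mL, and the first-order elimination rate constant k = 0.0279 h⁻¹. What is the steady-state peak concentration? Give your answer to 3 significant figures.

Fraction remaining after one interval: e^(−kτ) = e^(−0.02790 × 36.0) = 0.3663
R = 1 / (1 − 0.3663) = 1.578
Css,max = 29.2 × 1.578 ≈ 46.1 µg/mL

46.1 µg/mL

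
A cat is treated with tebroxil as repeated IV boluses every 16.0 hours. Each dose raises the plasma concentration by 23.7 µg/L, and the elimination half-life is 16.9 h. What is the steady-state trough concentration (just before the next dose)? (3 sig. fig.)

25.6 µg/L

k = ln 2 / 16.9 = 0.04101 h⁻¹
Fraction remaining after one interval: e^(−kτ) = e^(−0.04101 × 16.0) = 0.5188
R = 1 / (1 − 0.5188) = 2.078
Css,max = 23.7 × 2.078 = 49.25 µg/L
Css,min = Css,max × e^(−kτ) = 49.25 × 0.5188 ≈ 25.6 µg/L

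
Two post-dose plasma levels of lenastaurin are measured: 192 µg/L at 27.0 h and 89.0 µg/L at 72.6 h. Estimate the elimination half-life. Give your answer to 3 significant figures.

41.1 hours

k = ln(C₁/C₂) / (t₂ − t₁) = ln(192/89.0) / (72.6 − 27.0)
  = 0.7689 / 45.60 = 0.01686 h⁻¹
t½ = ln 2 / k = ln 2 / 0.01686 ≈ 41.1 hours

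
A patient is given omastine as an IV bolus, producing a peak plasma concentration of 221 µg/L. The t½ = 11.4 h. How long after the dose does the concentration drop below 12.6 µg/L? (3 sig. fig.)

k = ln 2 / 11.4 = 0.06080 h⁻¹
C(t) = C₀ e^(−kt)  ⇒  t = ln(C₀/C) / k
t = ln(221/12.6) / 0.06080 = 2.864 / 0.06080 ≈ 47.1 hours

47.1 hours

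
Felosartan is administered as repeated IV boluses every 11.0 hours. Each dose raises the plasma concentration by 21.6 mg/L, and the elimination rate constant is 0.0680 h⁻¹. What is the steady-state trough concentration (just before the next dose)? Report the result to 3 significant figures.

Fraction remaining after one interval: e^(−kτ) = e^(−0.06800 × 11.0) = 0.4733
R = 1 / (1 − 0.4733) = 1.899
Css,max = 21.6 × 1.899 = 41.01 mg/L
Css,min = Css,max × e^(−kτ) = 41.01 × 0.4733 ≈ 19.4 mg/L

19.4 mg/L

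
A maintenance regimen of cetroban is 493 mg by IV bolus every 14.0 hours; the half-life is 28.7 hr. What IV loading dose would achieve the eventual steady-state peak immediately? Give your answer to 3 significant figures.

1720 mg

k = ln 2 / 28.7 = 0.02415 hr⁻¹
Accumulation ratio R = 1 / (1 − e^(−kτ)) = 1 / (1 − e^(−0.02415×14.0)) = 1 / (1 − 0.7131) = 3.486
Loading dose = maintenance dose × R = 493 × 3.486 ≈ 1720 mg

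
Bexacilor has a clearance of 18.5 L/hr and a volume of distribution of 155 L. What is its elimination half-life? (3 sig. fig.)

5.81 hours

k = CL / V = 18.5 / 155 = 0.1194 hr⁻¹
t½ = ln 2 / k = ln 2 / 0.1194 ≈ 5.81 hours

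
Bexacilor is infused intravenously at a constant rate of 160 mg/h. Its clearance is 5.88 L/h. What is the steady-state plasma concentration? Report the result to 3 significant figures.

Css = infusion rate / CL = 160 / 5.88 ≈ 27.2 mg/L

27.2 mg/L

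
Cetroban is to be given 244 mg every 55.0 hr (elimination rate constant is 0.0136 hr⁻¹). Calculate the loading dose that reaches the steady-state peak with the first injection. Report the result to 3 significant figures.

463 mg

Accumulation ratio R = 1 / (1 − e^(−kτ)) = 1 / (1 − e^(−0.01360×55.0)) = 1 / (1 − 0.4733) = 1.899
Loading dose = maintenance dose × R = 244 × 1.899 ≈ 463 mg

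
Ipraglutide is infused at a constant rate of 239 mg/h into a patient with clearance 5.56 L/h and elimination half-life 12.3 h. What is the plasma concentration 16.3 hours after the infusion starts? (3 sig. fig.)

25.8 µg/mL

Css = rate / CL = 239 / 5.56 = 42.99 µg/mL
k = ln 2 / 12.3 = 0.05635 h⁻¹
C(t) = Css (1 − e^(−kt)) = 42.99 × (1 − e^(−0.9186)) = 42.99 × 0.6009 ≈ 25.8 µg/mL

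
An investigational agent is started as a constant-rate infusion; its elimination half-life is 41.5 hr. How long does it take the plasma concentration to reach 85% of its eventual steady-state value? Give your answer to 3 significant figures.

114 hours

k = ln 2 / 41.5 = 0.01670 hr⁻¹
f = 1 − e^(−kt)  ⇒  t = −ln(1 − f) / k
t = −ln(1 − 0.85) / 0.01670 = 1.897 / 0.01670 ≈ 114 hours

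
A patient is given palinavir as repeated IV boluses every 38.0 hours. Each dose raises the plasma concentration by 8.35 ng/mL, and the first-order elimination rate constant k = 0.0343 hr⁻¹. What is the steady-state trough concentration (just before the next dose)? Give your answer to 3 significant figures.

3.11 ng/mL

Fraction remaining after one interval: e^(−kτ) = e^(−0.03430 × 38.0) = 0.2716
R = 1 / (1 − 0.2716) = 1.373
Css,max = 8.35 × 1.373 = 11.46 ng/mL
Css,min = Css,max × e^(−kτ) = 11.46 × 0.2716 ≈ 3.11 ng/mL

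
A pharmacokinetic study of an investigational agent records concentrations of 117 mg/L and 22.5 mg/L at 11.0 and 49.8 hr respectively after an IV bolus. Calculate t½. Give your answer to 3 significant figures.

16.3 hours

k = ln(C₁/C₂) / (t₂ − t₁) = ln(117/22.5) / (49.8 − 11.0)
  = 1.649 / 38.80 = 0.04249 hr⁻¹
t½ = ln 2 / k = ln 2 / 0.04249 ≈ 16.3 hours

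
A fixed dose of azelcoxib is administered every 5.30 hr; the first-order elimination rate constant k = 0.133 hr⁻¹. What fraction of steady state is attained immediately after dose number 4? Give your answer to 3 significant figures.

0.940

f_n = 1 − e^(−nkτ) = 1 − e^(−4 × 0.1330 × 5.30) = 1 − e^(−2.820) = 1 − 0.05963 ≈ 0.940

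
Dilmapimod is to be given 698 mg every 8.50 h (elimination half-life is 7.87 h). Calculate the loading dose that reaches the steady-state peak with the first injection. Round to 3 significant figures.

1320 mg

k = ln 2 / 7.87 = 0.08807 h⁻¹
Accumulation ratio R = 1 / (1 − e^(−kτ)) = 1 / (1 − e^(−0.08807×8.50)) = 1 / (1 − 0.4730) = 1.898
Loading dose = maintenance dose × R = 698 × 1.898 ≈ 1320 mg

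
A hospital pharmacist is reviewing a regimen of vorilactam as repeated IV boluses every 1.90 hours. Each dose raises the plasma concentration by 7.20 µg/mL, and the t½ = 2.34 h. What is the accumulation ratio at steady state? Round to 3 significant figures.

2.32

k = ln 2 / 2.34 = 0.2962 h⁻¹
Fraction remaining after one interval: e^(−kτ) = e^(−0.2962 × 1.90) = 0.5696
R = 1 / (1 − 0.5696) = 1 / 0.4304 ≈ 2.32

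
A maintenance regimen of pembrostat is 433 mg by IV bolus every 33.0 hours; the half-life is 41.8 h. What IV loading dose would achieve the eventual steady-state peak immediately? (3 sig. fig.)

1030 mg

k = ln 2 / 41.8 = 0.01658 h⁻¹
Accumulation ratio R = 1 / (1 − e^(−kτ)) = 1 / (1 − e^(−0.01658×33.0)) = 1 / (1 − 0.5786) = 2.373
Loading dose = maintenance dose × R = 433 × 2.373 ≈ 1030 mg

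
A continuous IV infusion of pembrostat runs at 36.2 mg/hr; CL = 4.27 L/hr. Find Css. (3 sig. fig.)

Css = infusion rate / CL = 36.2 / 4.27 ≈ 8.48 µg/mL

8.48 µg/mL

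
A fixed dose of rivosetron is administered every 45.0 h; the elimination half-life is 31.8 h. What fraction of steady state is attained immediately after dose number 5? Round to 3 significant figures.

k = ln 2 / 31.8 = 0.02180 h⁻¹
f_n = 1 − e^(−nkτ) = 1 − e^(−5 × 0.02180 × 45.0) = 1 − e^(−4.904) = 1 − 0.007414 ≈ 0.993

0.993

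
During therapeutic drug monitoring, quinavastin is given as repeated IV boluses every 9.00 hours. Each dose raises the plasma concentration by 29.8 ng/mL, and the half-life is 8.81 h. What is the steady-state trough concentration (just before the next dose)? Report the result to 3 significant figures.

28.9 ng/mL

k = ln 2 / 8.81 = 0.07868 h⁻¹
Fraction remaining after one interval: e^(−kτ) = e^(−0.07868 × 9.00) = 0.4926
R = 1 / (1 − 0.4926) = 1.971
Css,max = 29.8 × 1.971 = 58.73 ng/mL
Css,min = Css,max × e^(−kτ) = 58.73 × 0.4926 ≈ 28.9 ng/mL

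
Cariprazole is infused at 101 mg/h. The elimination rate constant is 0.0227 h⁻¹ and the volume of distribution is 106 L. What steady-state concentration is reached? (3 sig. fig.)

42.0 mg/L

CL = k · V = 0.0227 × 106 = 2.406 L/h
Css = rate / CL = 101 / 2.406 ≈ 42.0 mg/L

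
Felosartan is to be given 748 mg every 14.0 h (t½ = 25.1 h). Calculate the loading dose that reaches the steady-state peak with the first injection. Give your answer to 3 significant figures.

2330 mg

k = ln 2 / 25.1 = 0.02762 h⁻¹
Accumulation ratio R = 1 / (1 − e^(−kτ)) = 1 / (1 − e^(−0.02762×14.0)) = 1 / (1 − 0.6794) = 3.119
Loading dose = maintenance dose × R = 748 × 3.119 ≈ 2330 mg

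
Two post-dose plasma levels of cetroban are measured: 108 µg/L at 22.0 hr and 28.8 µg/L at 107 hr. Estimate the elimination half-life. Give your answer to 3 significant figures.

44.6 hours

k = ln(C₁/C₂) / (t₂ − t₁) = ln(108/28.8) / (107 − 22.0)
  = 1.322 / 85.00 = 0.01555 hr⁻¹
t½ = ln 2 / k = ln 2 / 0.01555 ≈ 44.6 hours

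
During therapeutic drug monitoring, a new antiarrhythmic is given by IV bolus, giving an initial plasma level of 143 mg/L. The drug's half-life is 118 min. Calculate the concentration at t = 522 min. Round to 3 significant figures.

k = ln 2 / 118 = 0.005874 min⁻¹
522 min is 4.424 half-lives, so C = 143 × (1/2)^4.424 = 143 × 0.04659 ≈ 6.66 mg/L

6.66 mg/L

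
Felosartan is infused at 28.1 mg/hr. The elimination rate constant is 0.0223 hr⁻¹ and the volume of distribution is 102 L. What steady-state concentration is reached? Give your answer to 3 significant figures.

CL = k · V = 0.0223 × 102 = 2.275 L/hr
Css = rate / CL = 28.1 / 2.275 ≈ 12.4 µg/mL

12.4 µg/mL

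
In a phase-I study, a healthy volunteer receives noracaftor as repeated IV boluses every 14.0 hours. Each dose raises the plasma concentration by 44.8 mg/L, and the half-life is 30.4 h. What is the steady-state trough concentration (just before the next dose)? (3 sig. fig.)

119 mg/L

k = ln 2 / 30.4 = 0.02280 h⁻¹
Fraction remaining after one interval: e^(−kτ) = e^(−0.02280 × 14.0) = 0.7267
R = 1 / (1 − 0.7267) = 3.659
Css,max = 44.8 × 3.659 = 163.9 mg/L
Css,min = Css,max × e^(−kτ) = 163.9 × 0.7267 ≈ 119 mg/L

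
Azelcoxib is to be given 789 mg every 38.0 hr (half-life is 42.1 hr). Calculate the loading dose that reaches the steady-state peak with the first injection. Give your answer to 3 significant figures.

1700 mg

k = ln 2 / 42.1 = 0.01646 hr⁻¹
Accumulation ratio R = 1 / (1 − e^(−kτ)) = 1 / (1 − e^(−0.01646×38.0)) = 1 / (1 − 0.5349) = 2.150
Loading dose = maintenance dose × R = 789 × 2.150 ≈ 1700 mg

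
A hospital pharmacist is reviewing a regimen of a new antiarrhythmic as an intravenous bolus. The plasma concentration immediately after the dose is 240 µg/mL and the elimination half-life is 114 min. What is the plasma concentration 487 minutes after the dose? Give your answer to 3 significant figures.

k = ln 2 / 114 = 0.006080 min⁻¹
C(t) = C₀ e^(−kt) = 240 × e^(−0.006080 × 487) = 240 × e^(−2.961) = 240 × 0.05176 ≈ 12.4 µg/mL

12.4 µg/mL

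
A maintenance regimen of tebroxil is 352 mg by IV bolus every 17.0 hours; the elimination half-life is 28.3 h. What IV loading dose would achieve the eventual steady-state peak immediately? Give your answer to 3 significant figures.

k = ln 2 / 28.3 = 0.02449 h⁻¹
Accumulation ratio R = 1 / (1 − e^(−kτ)) = 1 / (1 − e^(−0.02449×17.0)) = 1 / (1 − 0.6594) = 2.936
Loading dose = maintenance dose × R = 352 × 2.936 ≈ 1030 mg

1030 mg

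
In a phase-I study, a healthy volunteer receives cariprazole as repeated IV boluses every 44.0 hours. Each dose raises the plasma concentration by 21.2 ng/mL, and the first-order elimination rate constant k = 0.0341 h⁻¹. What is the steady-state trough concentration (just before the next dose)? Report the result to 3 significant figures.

6.09 ng/mL

Fraction remaining after one interval: e^(−kτ) = e^(−0.03410 × 44.0) = 0.2230
R = 1 / (1 − 0.2230) = 1.287
Css,max = 21.2 × 1.287 = 27.29 ng/mL
Css,min = Css,max × e^(−kτ) = 27.29 × 0.2230 ≈ 6.09 ng/mL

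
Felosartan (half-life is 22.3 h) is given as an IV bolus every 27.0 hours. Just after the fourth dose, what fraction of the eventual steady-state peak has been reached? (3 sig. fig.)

k = ln 2 / 22.3 = 0.03108 h⁻¹
f_n = 1 − e^(−nkτ) = 1 − e^(−4 × 0.03108 × 27.0) = 1 − e^(−3.357) = 1 − 0.03484 ≈ 0.965

0.965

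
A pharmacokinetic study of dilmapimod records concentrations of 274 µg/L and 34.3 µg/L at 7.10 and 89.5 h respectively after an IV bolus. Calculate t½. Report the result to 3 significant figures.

k = ln(C₁/C₂) / (t₂ − t₁) = ln(274/34.3) / (89.5 − 7.10)
  = 2.078 / 82.40 = 0.02522 h⁻¹
t½ = ln 2 / k = ln 2 / 0.02522 ≈ 27.5 hours

27.5 hours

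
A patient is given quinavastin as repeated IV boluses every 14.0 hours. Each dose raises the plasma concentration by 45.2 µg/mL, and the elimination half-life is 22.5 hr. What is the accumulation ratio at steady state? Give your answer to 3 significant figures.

k = ln 2 / 22.5 = 0.03081 hr⁻¹
Fraction remaining after one interval: e^(−kτ) = e^(−0.03081 × 14.0) = 0.6497
R = 1 / (1 − 0.6497) = 1 / 0.3503 ≈ 2.85

2.85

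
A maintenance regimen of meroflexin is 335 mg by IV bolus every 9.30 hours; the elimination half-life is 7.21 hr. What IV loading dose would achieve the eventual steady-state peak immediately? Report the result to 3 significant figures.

k = ln 2 / 7.21 = 0.09614 hr⁻¹
Accumulation ratio R = 1 / (1 − e^(−kτ)) = 1 / (1 − e^(−0.09614×9.30)) = 1 / (1 − 0.4090) = 1.692
Loading dose = maintenance dose × R = 335 × 1.692 ≈ 567 mg

567 mg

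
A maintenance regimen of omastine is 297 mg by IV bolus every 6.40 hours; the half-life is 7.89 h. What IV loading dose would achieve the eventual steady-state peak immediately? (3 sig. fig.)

k = ln 2 / 7.89 = 0.08785 h⁻¹
Accumulation ratio R = 1 / (1 − e^(−kτ)) = 1 / (1 − e^(−0.08785×6.40)) = 1 / (1 − 0.5699) = 2.325
Loading dose = maintenance dose × R = 297 × 2.325 ≈ 691 mg

691 mg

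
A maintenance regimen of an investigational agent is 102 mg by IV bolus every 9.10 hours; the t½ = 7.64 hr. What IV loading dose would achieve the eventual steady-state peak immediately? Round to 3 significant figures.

k = ln 2 / 7.64 = 0.09073 hr⁻¹
Accumulation ratio R = 1 / (1 − e^(−kτ)) = 1 / (1 − e^(−0.09073×9.10)) = 1 / (1 − 0.4380) = 1.779
Loading dose = maintenance dose × R = 102 × 1.779 ≈ 181 mg

181 mg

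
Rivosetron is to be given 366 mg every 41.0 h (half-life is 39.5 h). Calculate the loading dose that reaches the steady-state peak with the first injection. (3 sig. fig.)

k = ln 2 / 39.5 = 0.01755 h⁻¹
Accumulation ratio R = 1 / (1 − e^(−kτ)) = 1 / (1 − e^(−0.01755×41.0)) = 1 / (1 − 0.4870) = 1.949
Loading dose = maintenance dose × R = 366 × 1.949 ≈ 713 mg

713 mg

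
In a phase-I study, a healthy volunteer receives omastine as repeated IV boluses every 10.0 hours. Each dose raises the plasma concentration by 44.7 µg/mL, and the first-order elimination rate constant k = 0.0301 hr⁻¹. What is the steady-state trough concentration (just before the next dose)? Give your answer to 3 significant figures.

127 µg/mL

Fraction remaining after one interval: e^(−kτ) = e^(−0.03010 × 10.0) = 0.7401
R = 1 / (1 − 0.7401) = 3.847
Css,max = 44.7 × 3.847 = 172.0 µg/mL
Css,min = Css,max × e^(−kτ) = 172.0 × 0.7401 ≈ 127 µg/mL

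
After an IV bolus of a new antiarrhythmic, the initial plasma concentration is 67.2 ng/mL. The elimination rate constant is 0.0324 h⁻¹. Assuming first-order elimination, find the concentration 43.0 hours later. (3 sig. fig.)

16.7 ng/mL

C(t) = C₀ e^(−kt) = 67.2 × e^(−0.03240 × 43.0) = 67.2 × e^(−1.393) = 67.2 × 0.2483 ≈ 16.7 ng/mL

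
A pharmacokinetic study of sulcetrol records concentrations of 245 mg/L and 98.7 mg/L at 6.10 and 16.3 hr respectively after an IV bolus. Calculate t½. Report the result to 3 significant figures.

7.78 hours

k = ln(C₁/C₂) / (t₂ − t₁) = ln(245/98.7) / (16.3 − 6.10)
  = 0.9092 / 10.20 = 0.08913 hr⁻¹
t½ = ln 2 / k = ln 2 / 0.08913 ≈ 7.78 hours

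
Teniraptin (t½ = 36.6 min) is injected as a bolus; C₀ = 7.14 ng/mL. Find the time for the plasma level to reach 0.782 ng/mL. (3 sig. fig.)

117 minutes

k = ln 2 / 36.6 = 0.01894 min⁻¹
C(t) = C₀ e^(−kt)  ⇒  t = ln(C₀/C) / k
t = ln(7.14/0.782) / 0.01894 = 2.212 / 0.01894 ≈ 117 minutes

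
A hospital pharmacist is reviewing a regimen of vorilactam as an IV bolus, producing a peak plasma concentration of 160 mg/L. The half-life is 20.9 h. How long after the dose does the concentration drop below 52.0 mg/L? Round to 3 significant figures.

33.9 hours

k = ln 2 / 20.9 = 0.03316 h⁻¹
C(t) = C₀ e^(−kt)  ⇒  t = ln(C₀/C) / k
t = ln(160/52.0) / 0.03316 = 1.124 / 0.03316 ≈ 33.9 hours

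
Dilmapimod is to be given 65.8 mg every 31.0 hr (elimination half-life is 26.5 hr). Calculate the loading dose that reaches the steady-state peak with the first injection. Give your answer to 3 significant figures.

k = ln 2 / 26.5 = 0.02616 hr⁻¹
Accumulation ratio R = 1 / (1 − e^(−kτ)) = 1 / (1 − e^(−0.02616×31.0)) = 1 / (1 − 0.4445) = 1.800
Loading dose = maintenance dose × R = 65.8 × 1.800 ≈ 118 mg

118 mg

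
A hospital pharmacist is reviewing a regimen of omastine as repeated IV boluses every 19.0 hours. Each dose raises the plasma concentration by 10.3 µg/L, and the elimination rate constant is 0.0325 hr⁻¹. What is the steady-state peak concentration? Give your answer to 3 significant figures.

Fraction remaining after one interval: e^(−kτ) = e^(−0.03250 × 19.0) = 0.5393
R = 1 / (1 − 0.5393) = 2.171
Css,max = 10.3 × 2.171 ≈ 22.4 µg/L

22.4 µg/L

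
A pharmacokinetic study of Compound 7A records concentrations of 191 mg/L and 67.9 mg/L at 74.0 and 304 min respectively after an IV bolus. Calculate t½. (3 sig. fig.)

154 minutes

k = ln(C₁/C₂) / (t₂ − t₁) = ln(191/67.9) / (304 − 74.0)
  = 1.034 / 230.0 = 0.004497 min⁻¹
t½ = ln 2 / k = ln 2 / 0.004497 ≈ 154 minutes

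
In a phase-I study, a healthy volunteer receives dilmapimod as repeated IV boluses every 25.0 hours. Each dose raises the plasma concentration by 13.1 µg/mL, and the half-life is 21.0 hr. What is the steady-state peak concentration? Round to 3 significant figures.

23.3 µg/mL

k = ln 2 / 21.0 = 0.03301 hr⁻¹
Fraction remaining after one interval: e^(−kτ) = e^(−0.03301 × 25.0) = 0.4382
R = 1 / (1 − 0.4382) = 1.780
Css,max = 13.1 × 1.780 ≈ 23.3 µg/mL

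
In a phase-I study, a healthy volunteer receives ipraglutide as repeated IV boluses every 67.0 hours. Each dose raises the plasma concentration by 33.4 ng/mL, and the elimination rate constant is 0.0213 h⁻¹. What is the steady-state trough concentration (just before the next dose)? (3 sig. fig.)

10.5 ng/mL

Fraction remaining after one interval: e^(−kτ) = e^(−0.02130 × 67.0) = 0.2400
R = 1 / (1 − 0.2400) = 1.316
Css,max = 33.4 × 1.316 = 43.95 ng/mL
Css,min = Css,max × e^(−kτ) = 43.95 × 0.2400 ≈ 10.5 ng/mL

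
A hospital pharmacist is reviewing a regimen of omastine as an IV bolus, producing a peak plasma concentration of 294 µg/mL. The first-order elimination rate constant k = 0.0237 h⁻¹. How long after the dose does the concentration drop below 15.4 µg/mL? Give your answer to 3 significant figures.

C(t) = C₀ e^(−kt)  ⇒  t = ln(C₀/C) / k
t = ln(294/15.4) / 0.02370 = 2.949 / 0.02370 ≈ 124 hours

124 hours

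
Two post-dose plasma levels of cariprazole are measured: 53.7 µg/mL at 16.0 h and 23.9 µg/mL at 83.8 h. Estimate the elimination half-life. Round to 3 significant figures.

k = ln(C₁/C₂) / (t₂ − t₁) = ln(53.7/23.9) / (83.8 − 16.0)
  = 0.8095 / 67.80 = 0.01194 h⁻¹
t½ = ln 2 / k = ln 2 / 0.01194 ≈ 58.1 hours

58.1 hours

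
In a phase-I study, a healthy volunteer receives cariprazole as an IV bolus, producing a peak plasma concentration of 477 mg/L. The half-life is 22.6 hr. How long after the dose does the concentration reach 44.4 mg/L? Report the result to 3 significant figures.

k = ln 2 / 22.6 = 0.03067 hr⁻¹
C(t) = C₀ e^(−kt)  ⇒  t = ln(C₀/C) / k
t = ln(477/44.4) / 0.03067 = 2.374 / 0.03067 ≈ 77.4 hours

77.4 hours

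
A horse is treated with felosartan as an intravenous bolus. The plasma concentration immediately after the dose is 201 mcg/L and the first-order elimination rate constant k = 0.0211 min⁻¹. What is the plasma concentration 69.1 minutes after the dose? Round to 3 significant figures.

46.8 mcg/L

C(t) = C₀ e^(−kt) = 201 × e^(−0.02110 × 69.1) = 201 × e^(−1.458) = 201 × 0.2327 ≈ 46.8 mcg/L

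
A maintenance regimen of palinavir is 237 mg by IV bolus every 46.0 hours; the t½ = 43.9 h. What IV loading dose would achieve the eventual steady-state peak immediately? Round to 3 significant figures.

k = ln 2 / 43.9 = 0.01579 h⁻¹
Accumulation ratio R = 1 / (1 − e^(−kτ)) = 1 / (1 − e^(−0.01579×46.0)) = 1 / (1 − 0.4837) = 1.937
Loading dose = maintenance dose × R = 237 × 1.937 ≈ 459 mg

459 mg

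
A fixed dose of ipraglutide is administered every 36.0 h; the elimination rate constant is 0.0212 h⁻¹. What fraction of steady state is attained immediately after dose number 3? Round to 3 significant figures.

0.899

f_n = 1 − e^(−nkτ) = 1 − e^(−3 × 0.02120 × 36.0) = 1 − e^(−2.290) = 1 − 0.1013 ≈ 0.899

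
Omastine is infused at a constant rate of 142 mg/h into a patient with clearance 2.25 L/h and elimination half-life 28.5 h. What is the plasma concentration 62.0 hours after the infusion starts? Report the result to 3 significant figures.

Css = rate / CL = 142 / 2.25 = 63.11 mg/L
k = ln 2 / 28.5 = 0.02432 h⁻¹
C(t) = Css (1 − e^(−kt)) = 63.11 × (1 − e^(−1.508)) = 63.11 × 0.7786 ≈ 49.1 mg/L

49.1 mg/L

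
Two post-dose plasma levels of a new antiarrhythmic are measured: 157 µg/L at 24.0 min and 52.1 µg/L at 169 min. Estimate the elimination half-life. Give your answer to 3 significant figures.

91.1 minutes

k = ln(C₁/C₂) / (t₂ − t₁) = ln(157/52.1) / (169 − 24.0)
  = 1.103 / 145.0 = 0.007607 min⁻¹
t½ = ln 2 / k = ln 2 / 0.007607 ≈ 91.1 minutes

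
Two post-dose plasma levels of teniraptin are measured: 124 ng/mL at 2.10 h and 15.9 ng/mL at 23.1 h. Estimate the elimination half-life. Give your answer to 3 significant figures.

7.09 hours

k = ln(C₁/C₂) / (t₂ − t₁) = ln(124/15.9) / (23.1 − 2.10)
  = 2.054 / 21.00 = 0.09781 h⁻¹
t½ = ln 2 / k = ln 2 / 0.09781 ≈ 7.09 hours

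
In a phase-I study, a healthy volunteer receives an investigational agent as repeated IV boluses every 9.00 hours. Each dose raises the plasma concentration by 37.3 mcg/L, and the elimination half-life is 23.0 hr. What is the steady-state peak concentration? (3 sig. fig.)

k = ln 2 / 23.0 = 0.03014 hr⁻¹
Fraction remaining after one interval: e^(−kτ) = e^(−0.03014 × 9.00) = 0.7624
R = 1 / (1 − 0.7624) = 4.209
Css,max = 37.3 × 4.209 ≈ 157 mcg/L

157 mcg/L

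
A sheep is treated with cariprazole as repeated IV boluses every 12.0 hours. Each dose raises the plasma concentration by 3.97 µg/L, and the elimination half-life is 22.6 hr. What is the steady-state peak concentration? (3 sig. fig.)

k = ln 2 / 22.6 = 0.03067 hr⁻¹
Fraction remaining after one interval: e^(−kτ) = e^(−0.03067 × 12.0) = 0.6921
R = 1 / (1 − 0.6921) = 3.248
Css,max = 3.97 × 3.248 ≈ 12.9 µg/L

12.9 µg/L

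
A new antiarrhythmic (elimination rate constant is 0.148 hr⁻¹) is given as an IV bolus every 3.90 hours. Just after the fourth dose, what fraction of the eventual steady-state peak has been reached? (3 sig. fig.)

f_n = 1 − e^(−nkτ) = 1 − e^(−4 × 0.1480 × 3.90) = 1 − e^(−2.309) = 1 − 0.09938 ≈ 0.901

0.901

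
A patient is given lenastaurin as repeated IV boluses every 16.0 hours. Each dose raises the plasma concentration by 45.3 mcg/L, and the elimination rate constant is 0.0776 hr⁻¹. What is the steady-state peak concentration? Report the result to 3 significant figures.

63.7 mcg/L

Fraction remaining after one interval: e^(−kτ) = e^(−0.07760 × 16.0) = 0.2889
R = 1 / (1 − 0.2889) = 1.406
Css,max = 45.3 × 1.406 ≈ 63.7 mcg/L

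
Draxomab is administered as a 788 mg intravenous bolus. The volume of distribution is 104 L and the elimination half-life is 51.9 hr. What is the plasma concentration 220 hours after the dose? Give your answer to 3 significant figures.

0.401 mg/L

C₀ = dose / V = 788 / 104 = 7.577 mg/L
k = ln 2 / 51.9 = 0.01336 hr⁻¹
C(t) = C₀ e^(−kt) = 7.577 × e^(−0.01336 × 220) = 7.577 × e^(−2.938) = 7.577 × 0.05296 ≈ 0.401 mg/L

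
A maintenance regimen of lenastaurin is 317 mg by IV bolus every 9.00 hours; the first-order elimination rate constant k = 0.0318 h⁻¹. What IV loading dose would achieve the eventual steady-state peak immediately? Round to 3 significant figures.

1270 mg

Accumulation ratio R = 1 / (1 − e^(−kτ)) = 1 / (1 − e^(−0.03180×9.00)) = 1 / (1 − 0.7511) = 4.018
Loading dose = maintenance dose × R = 317 × 4.018 ≈ 1270 mg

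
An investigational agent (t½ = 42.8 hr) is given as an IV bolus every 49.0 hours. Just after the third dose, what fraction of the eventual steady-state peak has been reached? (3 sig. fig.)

k = ln 2 / 42.8 = 0.01620 hr⁻¹
f_n = 1 − e^(−nkτ) = 1 − e^(−3 × 0.01620 × 49.0) = 1 − e^(−2.381) = 1 − 0.09249 ≈ 0.908

0.908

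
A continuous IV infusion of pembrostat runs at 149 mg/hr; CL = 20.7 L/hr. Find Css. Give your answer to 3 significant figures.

7.20 mg/L

Css = infusion rate / CL = 149 / 20.7 ≈ 7.20 mg/L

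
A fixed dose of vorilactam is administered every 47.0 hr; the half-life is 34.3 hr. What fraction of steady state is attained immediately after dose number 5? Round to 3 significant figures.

k = ln 2 / 34.3 = 0.02021 hr⁻¹
f_n = 1 − e^(−nkτ) = 1 − e^(−5 × 0.02021 × 47.0) = 1 − e^(−4.749) = 1 − 0.008661 ≈ 0.991

0.991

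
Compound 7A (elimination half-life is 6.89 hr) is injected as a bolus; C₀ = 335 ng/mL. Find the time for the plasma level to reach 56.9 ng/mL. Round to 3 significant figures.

k = ln 2 / 6.89 = 0.1006 hr⁻¹
C(t) = C₀ e^(−kt)  ⇒  t = ln(C₀/C) / k
t = ln(335/56.9) / 0.1006 = 1.773 / 0.1006 ≈ 17.6 hours

17.6 hours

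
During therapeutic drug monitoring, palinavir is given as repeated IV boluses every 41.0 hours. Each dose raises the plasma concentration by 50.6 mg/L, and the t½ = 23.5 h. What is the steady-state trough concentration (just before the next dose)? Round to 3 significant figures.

k = ln 2 / 23.5 = 0.02950 h⁻¹
Fraction remaining after one interval: e^(−kτ) = e^(−0.02950 × 41.0) = 0.2984
R = 1 / (1 − 0.2984) = 1.425
Css,max = 50.6 × 1.425 = 72.12 mg/L
Css,min = Css,max × e^(−kτ) = 72.12 × 0.2984 ≈ 21.5 mg/L

21.5 mg/L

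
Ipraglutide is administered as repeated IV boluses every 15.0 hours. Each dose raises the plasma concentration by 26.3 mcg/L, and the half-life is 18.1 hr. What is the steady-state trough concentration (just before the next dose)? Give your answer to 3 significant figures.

33.9 mcg/L

k = ln 2 / 18.1 = 0.03830 hr⁻¹
Fraction remaining after one interval: e^(−kτ) = e^(−0.03830 × 15.0) = 0.5630
R = 1 / (1 − 0.5630) = 2.288
Css,max = 26.3 × 2.288 = 60.19 mcg/L
Css,min = Css,max × e^(−kτ) = 60.19 × 0.5630 ≈ 33.9 mcg/L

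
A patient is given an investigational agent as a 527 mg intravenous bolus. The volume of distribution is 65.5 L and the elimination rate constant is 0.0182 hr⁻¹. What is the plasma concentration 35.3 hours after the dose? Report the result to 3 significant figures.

C₀ = dose / V = 527 / 65.5 = 8.046 mg/L
C(t) = C₀ e^(−kt) = 8.046 × e^(−0.01820 × 35.3) = 8.046 × e^(−0.6425) = 8.046 × 0.5260 ≈ 4.23 mg/L

4.23 mg/L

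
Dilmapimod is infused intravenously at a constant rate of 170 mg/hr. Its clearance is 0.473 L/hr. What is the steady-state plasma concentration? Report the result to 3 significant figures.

Css = infusion rate / CL = 170 / 0.473 ≈ 359 µg/mL

359 µg/mL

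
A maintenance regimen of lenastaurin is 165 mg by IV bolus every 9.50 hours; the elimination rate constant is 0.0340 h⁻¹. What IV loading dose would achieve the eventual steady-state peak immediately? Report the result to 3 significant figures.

598 mg

Accumulation ratio R = 1 / (1 − e^(−kτ)) = 1 / (1 − e^(−0.03400×9.50)) = 1 / (1 − 0.7240) = 3.623
Loading dose = maintenance dose × R = 165 × 3.623 ≈ 598 mg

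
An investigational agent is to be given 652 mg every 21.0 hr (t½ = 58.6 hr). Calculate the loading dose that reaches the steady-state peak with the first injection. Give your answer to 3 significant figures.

k = ln 2 / 58.6 = 0.01183 hr⁻¹
Accumulation ratio R = 1 / (1 − e^(−kτ)) = 1 / (1 − e^(−0.01183×21.0)) = 1 / (1 − 0.7800) = 4.546
Loading dose = maintenance dose × R = 652 × 4.546 ≈ 2960 mg

2960 mg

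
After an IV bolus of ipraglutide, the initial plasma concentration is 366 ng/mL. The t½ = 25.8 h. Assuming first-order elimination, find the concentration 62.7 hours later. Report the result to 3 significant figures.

67.9 ng/mL

k = ln 2 / 25.8 = 0.02687 h⁻¹
62.7 h is 2.430 half-lives, so C = 366 × (1/2)^2.430 = 366 × 0.1855 ≈ 67.9 ng/mL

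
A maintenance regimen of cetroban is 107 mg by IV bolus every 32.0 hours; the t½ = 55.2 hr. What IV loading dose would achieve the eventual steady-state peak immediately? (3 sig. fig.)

323 mg

k = ln 2 / 55.2 = 0.01256 hr⁻¹
Accumulation ratio R = 1 / (1 − e^(−kτ)) = 1 / (1 − e^(−0.01256×32.0)) = 1 / (1 − 0.6691) = 3.022
Loading dose = maintenance dose × R = 107 × 3.022 ≈ 323 mg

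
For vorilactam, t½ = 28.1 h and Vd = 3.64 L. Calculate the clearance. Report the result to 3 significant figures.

k = ln 2 / t½ = ln 2 / 28.1 = 0.02467 h⁻¹
CL = k · V = 0.02467 × 3.64 ≈ 0.0898 L/h

0.0898 L/h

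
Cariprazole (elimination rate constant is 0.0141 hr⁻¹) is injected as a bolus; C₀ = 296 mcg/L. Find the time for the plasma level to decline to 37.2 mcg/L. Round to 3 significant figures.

C(t) = C₀ e^(−kt)  ⇒  t = ln(C₀/C) / k
t = ln(296/37.2) / 0.01410 = 2.074 / 0.01410 ≈ 147 hours

147 hours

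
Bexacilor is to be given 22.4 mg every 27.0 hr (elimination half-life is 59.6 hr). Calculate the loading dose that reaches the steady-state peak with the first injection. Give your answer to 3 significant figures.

83.1 mg

k = ln 2 / 59.6 = 0.01163 hr⁻¹
Accumulation ratio R = 1 / (1 − e^(−kτ)) = 1 / (1 − e^(−0.01163×27.0)) = 1 / (1 − 0.7305) = 3.711
Loading dose = maintenance dose × R = 22.4 × 3.711 ≈ 83.1 mg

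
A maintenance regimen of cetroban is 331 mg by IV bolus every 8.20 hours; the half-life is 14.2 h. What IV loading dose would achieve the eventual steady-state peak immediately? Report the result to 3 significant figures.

k = ln 2 / 14.2 = 0.04881 h⁻¹
Accumulation ratio R = 1 / (1 − e^(−kτ)) = 1 / (1 − e^(−0.04881×8.20)) = 1 / (1 − 0.6701) = 3.032
Loading dose = maintenance dose × R = 331 × 3.032 ≈ 1000 mg

1000 mg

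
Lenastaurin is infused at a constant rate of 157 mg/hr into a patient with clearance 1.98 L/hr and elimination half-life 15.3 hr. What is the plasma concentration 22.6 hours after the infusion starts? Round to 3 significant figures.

Css = rate / CL = 157 / 1.98 = 79.29 mg/L
k = ln 2 / 15.3 = 0.04530 hr⁻¹
C(t) = Css (1 − e^(−kt)) = 79.29 × (1 − e^(−1.024)) = 79.29 × 0.6408 ≈ 50.8 mg/L

50.8 mg/L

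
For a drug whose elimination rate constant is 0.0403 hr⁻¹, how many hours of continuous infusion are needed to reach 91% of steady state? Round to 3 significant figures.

f = 1 − e^(−kt)  ⇒  t = −ln(1 − f) / k
t = −ln(1 − 0.91) / 0.04030 = 2.408 / 0.04030 ≈ 59.8 hours

59.8 hours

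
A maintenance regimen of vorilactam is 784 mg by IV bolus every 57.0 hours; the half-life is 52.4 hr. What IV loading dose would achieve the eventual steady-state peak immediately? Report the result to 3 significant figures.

1480 mg

k = ln 2 / 52.4 = 0.01323 hr⁻¹
Accumulation ratio R = 1 / (1 − e^(−kτ)) = 1 / (1 − e^(−0.01323×57.0)) = 1 / (1 − 0.4705) = 1.889
Loading dose = maintenance dose × R = 784 × 1.889 ≈ 1480 mg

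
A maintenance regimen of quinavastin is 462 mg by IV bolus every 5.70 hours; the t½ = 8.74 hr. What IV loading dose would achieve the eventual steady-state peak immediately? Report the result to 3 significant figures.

k = ln 2 / 8.74 = 0.07931 hr⁻¹
Accumulation ratio R = 1 / (1 − e^(−kτ)) = 1 / (1 − e^(−0.07931×5.70)) = 1 / (1 − 0.6363) = 2.750
Loading dose = maintenance dose × R = 462 × 2.750 ≈ 1270 mg

1270 mg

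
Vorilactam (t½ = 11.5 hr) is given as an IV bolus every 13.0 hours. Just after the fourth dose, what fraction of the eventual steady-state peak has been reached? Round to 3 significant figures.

k = ln 2 / 11.5 = 0.06027 hr⁻¹
f_n = 1 − e^(−nkτ) = 1 − e^(−4 × 0.06027 × 13.0) = 1 − e^(−3.134) = 1 − 0.04353 ≈ 0.956

0.956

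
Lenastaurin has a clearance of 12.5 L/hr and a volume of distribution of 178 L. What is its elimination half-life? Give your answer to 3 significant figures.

k = CL / V = 12.5 / 178 = 0.07022 hr⁻¹
t½ = ln 2 / k = ln 2 / 0.07022 ≈ 9.87 hours

9.87 hours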